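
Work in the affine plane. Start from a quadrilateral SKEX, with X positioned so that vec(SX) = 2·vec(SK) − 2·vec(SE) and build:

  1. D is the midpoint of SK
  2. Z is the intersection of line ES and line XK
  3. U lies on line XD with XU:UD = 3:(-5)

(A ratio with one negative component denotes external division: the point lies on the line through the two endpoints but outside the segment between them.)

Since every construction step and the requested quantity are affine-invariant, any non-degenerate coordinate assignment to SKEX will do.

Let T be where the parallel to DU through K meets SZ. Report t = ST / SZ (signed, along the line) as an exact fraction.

Assign S = (0, 0), K = (1, 0), E = (0, 1), X = (2, -2) — the answer is frame-independent, so this choice is without loss of generality.
1. D is the midpoint of SK ⇒ D = (1/2, 0)
2. Z is the intersection of line ES and line XK ⇒ Z = (0, 2)
3. U lies on line XD with XU:UD = 3:(-5) ⇒ U = (17/4, -5)
through K parallel to DU: direction (15/4, -5); meets SZ at T = (0, 4/3)
T = S + t·(Z−S) with t = 2/3

t = 2/3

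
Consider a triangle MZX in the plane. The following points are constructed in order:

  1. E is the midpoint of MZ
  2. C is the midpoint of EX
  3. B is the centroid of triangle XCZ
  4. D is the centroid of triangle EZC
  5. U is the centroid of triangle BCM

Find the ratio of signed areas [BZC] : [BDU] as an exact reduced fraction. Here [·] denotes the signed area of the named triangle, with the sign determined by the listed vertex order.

[BZC]:[BDU] = 9/10

Choose coordinates M = (0, 0), Z = (1, 0), X = (0, 1).
1. E is the midpoint of MZ ⇒ E = (1/2, 0)
2. C is the midpoint of EX ⇒ C = (1/4, 1/2)
3. B is the centroid of triangle XCZ ⇒ B = (5/12, 1/2)
4. D is the centroid of triangle EZC ⇒ D = (7/12, 1/6)
5. U is the centroid of triangle BCM ⇒ U = (2/9, 1/3)
2·[BZC] = -1/12, 2·[BDU] = -5/54
[BZC]:[BDU] = -1/12:-5/54 = 9/10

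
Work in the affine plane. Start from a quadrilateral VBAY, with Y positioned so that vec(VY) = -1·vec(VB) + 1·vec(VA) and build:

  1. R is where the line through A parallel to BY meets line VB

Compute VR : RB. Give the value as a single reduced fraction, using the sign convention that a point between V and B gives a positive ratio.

Work in coordinates with V = (0, 0), B = (1, 0), A = (0, 1), Y = (-1, 1).
1. R is where the line through A parallel to BY meets line VB ⇒ R = (2, 0)
R = V + t·(B−V) with t = 2, so VR:RB = t:(1−t) = 2:-1

VR:RB = -2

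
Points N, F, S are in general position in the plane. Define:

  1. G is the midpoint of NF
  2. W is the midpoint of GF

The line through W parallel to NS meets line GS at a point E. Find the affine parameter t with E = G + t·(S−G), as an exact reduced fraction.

Assign N = (0, 0), F = (1, 0), S = (0, 1) — the answer is frame-independent, so this choice is without loss of generality.
1. G is the midpoint of NF ⇒ G = (1/2, 0)
2. W is the midpoint of GF ⇒ W = (3/4, 0)
through W parallel to NS: direction (0, 1); meets GS at E = (3/4, -1/2)
E = G + t·(S−G) with t = -1/2

t = -1/2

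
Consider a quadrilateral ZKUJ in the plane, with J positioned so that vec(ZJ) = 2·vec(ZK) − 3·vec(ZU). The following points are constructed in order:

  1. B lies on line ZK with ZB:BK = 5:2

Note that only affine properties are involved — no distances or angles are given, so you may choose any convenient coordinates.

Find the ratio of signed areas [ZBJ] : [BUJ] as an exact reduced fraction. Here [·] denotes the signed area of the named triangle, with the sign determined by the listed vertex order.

Set Z = (0, 0), K = (1, 0), U = (0, 1), J = (2, -3); any affine frame gives the same invariant.
1. B lies on line ZK with ZB:BK = 5:2 ⇒ B = (5/7, 0)
2·[ZBJ] = -15/7, 2·[BUJ] = 6/7
[ZBJ]:[BUJ] = -15/7:6/7 = -5/2

[ZBJ]:[BUJ] = -5/2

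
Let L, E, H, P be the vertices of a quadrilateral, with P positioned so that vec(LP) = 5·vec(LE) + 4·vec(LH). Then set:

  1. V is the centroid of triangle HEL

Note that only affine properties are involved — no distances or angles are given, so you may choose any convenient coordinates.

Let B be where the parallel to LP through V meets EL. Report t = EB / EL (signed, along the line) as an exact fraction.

Assign L = (0, 0), E = (1, 0), H = (0, 1), P = (5, 4) — the answer is frame-independent, so this choice is without loss of generality.
1. V is the centroid of triangle HEL ⇒ V = (1/3, 1/3)
through V parallel to LP: direction (5, 4); meets EL at B = (-1/12, 0)
B = E + t·(L−E) with t = 13/12

t = 13/12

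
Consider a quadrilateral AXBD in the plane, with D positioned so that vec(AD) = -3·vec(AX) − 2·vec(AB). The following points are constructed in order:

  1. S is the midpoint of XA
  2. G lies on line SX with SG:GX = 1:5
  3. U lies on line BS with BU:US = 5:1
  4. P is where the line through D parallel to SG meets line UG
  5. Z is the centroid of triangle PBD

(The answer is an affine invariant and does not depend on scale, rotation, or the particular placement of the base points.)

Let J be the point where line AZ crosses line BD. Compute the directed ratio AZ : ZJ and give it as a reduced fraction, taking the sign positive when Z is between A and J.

Assign A = (0, 0), X = (1, 0), B = (0, 1), D = (-3, -2) — the answer is frame-independent, so this choice is without loss of generality.
1. S is the midpoint of XA ⇒ S = (1/2, 0)
2. G lies on line SX with SG:GX = 1:5 ⇒ G = (7/12, 0)
3. U lies on line BS with BU:US = 5:1 ⇒ U = (5/12, 1/6)
4. P is where the line through D parallel to SG meets line UG ⇒ P = (31/12, -2)
5. Z is the centroid of triangle PBD ⇒ Z = (-5/36, -1)
line AZ meets BD at J = (5/31, 36/31)
Z = A + t·(J−A) with t = -31/36, so AZ:ZJ = -31/36:67/36

AZ:ZJ = -31/67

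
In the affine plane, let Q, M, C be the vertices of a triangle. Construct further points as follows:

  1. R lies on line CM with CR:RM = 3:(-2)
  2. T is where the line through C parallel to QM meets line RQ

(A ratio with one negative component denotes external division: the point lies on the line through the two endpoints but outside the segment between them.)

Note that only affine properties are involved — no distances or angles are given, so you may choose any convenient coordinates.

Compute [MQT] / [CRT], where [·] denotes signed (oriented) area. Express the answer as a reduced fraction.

[MQT]:[CRT] = 2/9

Choose coordinates Q = (0, 0), M = (1, 0), C = (0, 1).
1. R lies on line CM with CR:RM = 3:(-2) ⇒ R = (3, -2)
2. T is where the line through C parallel to QM meets line RQ ⇒ T = (-3/2, 1)
2·[MQT] = -1, 2·[CRT] = -9/2
[MQT]:[CRT] = -1:-9/2 = 2/9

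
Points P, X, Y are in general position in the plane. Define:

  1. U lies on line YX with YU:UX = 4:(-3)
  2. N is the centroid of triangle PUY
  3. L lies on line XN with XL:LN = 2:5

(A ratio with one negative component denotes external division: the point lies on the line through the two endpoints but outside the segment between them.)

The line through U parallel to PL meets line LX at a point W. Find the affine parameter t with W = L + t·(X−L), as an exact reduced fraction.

t = -53/4

Assign P = (0, 0), X = (1, 0), Y = (0, 1) — the answer is frame-independent, so this choice is without loss of generality.
1. U lies on line YX with YU:UX = 4:(-3) ⇒ U = (4, -3)
2. N is the centroid of triangle PUY ⇒ N = (4/3, -2/3)
3. L lies on line XN with XL:LN = 2:5 ⇒ L = (23/21, -4/21)
through U parallel to PL: direction (23/21, -4/21); meets LX at W = (33/14, -19/7)
W = L + t·(X−L) with t = -53/4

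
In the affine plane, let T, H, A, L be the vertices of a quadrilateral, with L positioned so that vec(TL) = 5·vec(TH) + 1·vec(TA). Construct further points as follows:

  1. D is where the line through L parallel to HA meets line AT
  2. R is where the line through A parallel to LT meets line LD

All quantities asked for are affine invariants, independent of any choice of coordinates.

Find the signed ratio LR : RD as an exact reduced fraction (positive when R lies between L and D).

LR:RD = 1/5

Choose coordinates T = (0, 0), H = (1, 0), A = (0, 1), L = (5, 1).
1. D is where the line through L parallel to HA meets line AT ⇒ D = (0, 6)
2. R is where the line through A parallel to LT meets line LD ⇒ R = (25/6, 11/6)
R = L + t·(D−L) with t = 1/6, so LR:RD = t:(1−t) = 1/6:5/6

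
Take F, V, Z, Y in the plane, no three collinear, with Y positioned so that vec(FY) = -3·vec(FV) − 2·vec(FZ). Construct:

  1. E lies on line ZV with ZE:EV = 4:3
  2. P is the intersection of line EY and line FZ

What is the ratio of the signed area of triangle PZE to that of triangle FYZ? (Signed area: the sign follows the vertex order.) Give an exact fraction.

[PZE]:[FYZ] = 32/175

Choose coordinates F = (0, 0), V = (1, 0), Z = (0, 1), Y = (-3, -2).
1. E lies on line ZV with ZE:EV = 4:3 ⇒ E = (4/7, 3/7)
2. P is the intersection of line EY and line FZ ⇒ P = (0, 1/25)
2·[PZE] = -96/175, 2·[FYZ] = -3
[PZE]:[FYZ] = -96/175:-3 = 32/175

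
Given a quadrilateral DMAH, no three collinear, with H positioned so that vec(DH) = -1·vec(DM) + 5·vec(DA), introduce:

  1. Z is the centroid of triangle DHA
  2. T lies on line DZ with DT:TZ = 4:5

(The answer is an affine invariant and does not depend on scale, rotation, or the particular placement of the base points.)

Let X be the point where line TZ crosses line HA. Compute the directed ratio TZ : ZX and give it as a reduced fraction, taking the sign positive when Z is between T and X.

Work in coordinates with D = (0, 0), M = (1, 0), A = (0, 1), H = (-1, 5).
1. Z is the centroid of triangle DHA ⇒ Z = (-1/3, 2)
2. T lies on line DZ with DT:TZ = 4:5 ⇒ T = (-4/27, 8/9)
line TZ meets HA at X = (-1/2, 3)
Z = T + t·(X−T) with t = 10/19, so TZ:ZX = 10/19:9/19

TZ:ZX = 10/9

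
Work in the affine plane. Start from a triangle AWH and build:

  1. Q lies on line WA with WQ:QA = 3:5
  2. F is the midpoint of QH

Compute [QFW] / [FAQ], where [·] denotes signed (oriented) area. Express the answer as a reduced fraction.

Work in coordinates with A = (0, 0), W = (1, 0), H = (0, 1).
1. Q lies on line WA with WQ:QA = 3:5 ⇒ Q = (5/8, 0)
2. F is the midpoint of QH ⇒ F = (5/16, 1/2)
2·[QFW] = -3/16, 2·[FAQ] = 5/16
[QFW]:[FAQ] = -3/16:5/16 = -3/5

[QFW]:[FAQ] = -3/5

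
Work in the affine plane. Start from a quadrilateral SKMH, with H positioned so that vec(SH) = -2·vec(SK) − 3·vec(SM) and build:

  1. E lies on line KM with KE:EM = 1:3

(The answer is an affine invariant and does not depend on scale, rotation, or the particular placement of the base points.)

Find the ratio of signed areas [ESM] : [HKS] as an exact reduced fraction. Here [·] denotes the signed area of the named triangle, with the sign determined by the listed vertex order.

[ESM]:[HKS] = -1/4

Choose coordinates S = (0, 0), K = (1, 0), M = (0, 1), H = (-2, -3).
1. E lies on line KM with KE:EM = 1:3 ⇒ E = (3/4, 1/4)
2·[ESM] = -3/4, 2·[HKS] = 3
[ESM]:[HKS] = -3/4:3 = -1/4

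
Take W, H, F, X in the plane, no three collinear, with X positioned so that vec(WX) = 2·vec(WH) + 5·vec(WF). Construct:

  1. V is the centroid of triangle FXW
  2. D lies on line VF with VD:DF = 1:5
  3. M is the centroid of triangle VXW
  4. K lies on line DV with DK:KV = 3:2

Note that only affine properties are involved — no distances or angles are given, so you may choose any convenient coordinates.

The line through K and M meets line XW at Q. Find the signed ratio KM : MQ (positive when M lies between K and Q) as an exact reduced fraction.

Choose coordinates W = (0, 0), H = (1, 0), F = (0, 1), X = (2, 5).
1. V is the centroid of triangle FXW ⇒ V = (2/3, 2)
2. D lies on line VF with VD:DF = 1:5 ⇒ D = (5/9, 11/6)
3. M is the centroid of triangle VXW ⇒ M = (8/9, 7/3)
4. K lies on line DV with DK:KV = 3:2 ⇒ K = (28/45, 29/15)
line KM meets XW at Q = (1, 5/2)
M = K + t·(Q−K) with t = 12/17, so KM:MQ = 12/17:5/17

KM:MQ = 12/5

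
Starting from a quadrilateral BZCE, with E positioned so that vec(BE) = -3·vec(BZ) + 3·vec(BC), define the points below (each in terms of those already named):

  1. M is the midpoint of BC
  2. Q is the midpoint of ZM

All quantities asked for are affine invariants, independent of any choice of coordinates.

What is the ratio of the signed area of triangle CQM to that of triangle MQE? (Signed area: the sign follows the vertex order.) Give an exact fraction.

Work in coordinates with B = (0, 0), Z = (1, 0), C = (0, 1), E = (-3, 3).
1. M is the midpoint of BC ⇒ M = (0, 1/2)
2. Q is the midpoint of ZM ⇒ Q = (1/2, 1/4)
2·[CQM] = -1/4, 2·[MQE] = 1/2
[CQM]:[MQE] = -1/4:1/2 = -1/2

[CQM]:[MQE] = -1/2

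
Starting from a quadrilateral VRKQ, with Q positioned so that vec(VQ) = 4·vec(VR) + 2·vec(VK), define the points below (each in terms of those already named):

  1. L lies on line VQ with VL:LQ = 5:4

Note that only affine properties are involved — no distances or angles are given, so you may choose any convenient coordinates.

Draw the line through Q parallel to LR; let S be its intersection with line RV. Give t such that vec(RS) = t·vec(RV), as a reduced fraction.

t = -4/5

Assign V = (0, 0), R = (1, 0), K = (0, 1), Q = (4, 2) — the answer is frame-independent, so this choice is without loss of generality.
1. L lies on line VQ with VL:LQ = 5:4 ⇒ L = (20/9, 10/9)
through Q parallel to LR: direction (-11/9, -10/9); meets RV at S = (9/5, 0)
S = R + t·(V−R) with t = -4/5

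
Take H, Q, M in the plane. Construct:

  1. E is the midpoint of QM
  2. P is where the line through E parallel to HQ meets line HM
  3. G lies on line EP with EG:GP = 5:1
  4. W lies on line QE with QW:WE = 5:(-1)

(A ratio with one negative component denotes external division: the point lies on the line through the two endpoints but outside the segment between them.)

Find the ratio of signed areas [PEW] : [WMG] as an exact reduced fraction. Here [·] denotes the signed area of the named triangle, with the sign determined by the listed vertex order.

[PEW]:[WMG] = 2/5

Set H = (0, 0), Q = (1, 0), M = (0, 1); any affine frame gives the same invariant.
1. E is the midpoint of QM ⇒ E = (1/2, 1/2)
2. P is where the line through E parallel to HQ meets line HM ⇒ P = (0, 1/2)
3. G lies on line EP with EG:GP = 5:1 ⇒ G = (1/12, 1/2)
4. W lies on line QE with QW:WE = 5:(-1) ⇒ W = (3/8, 5/8)
2·[PEW] = 1/16, 2·[WMG] = 5/32
[PEW]:[WMG] = 1/16:5/32 = 2/5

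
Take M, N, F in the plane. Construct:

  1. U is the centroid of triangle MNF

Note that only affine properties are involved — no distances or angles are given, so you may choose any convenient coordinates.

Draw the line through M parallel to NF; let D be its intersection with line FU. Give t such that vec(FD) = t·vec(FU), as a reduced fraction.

Work in coordinates with M = (0, 0), N = (1, 0), F = (0, 1).
1. U is the centroid of triangle MNF ⇒ U = (1/3, 1/3)
through M parallel to NF: direction (-1, 1); meets FU at D = (1, -1)
D = F + t·(U−F) with t = 3

t = 3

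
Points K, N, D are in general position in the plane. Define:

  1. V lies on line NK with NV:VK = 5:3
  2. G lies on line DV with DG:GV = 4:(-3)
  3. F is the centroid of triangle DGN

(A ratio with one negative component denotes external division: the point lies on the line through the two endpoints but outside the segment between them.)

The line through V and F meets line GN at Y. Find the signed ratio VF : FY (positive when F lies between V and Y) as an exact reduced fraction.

Work in coordinates with K = (0, 0), N = (1, 0), D = (0, 1).
1. V lies on line NK with NV:VK = 5:3 ⇒ V = (3/8, 0)
2. G lies on line DV with DG:GV = 4:(-3) ⇒ G = (3/2, -3)
3. F is the centroid of triangle DGN ⇒ F = (5/6, -2/3)
line VF meets GN at Y = (6/5, -6/5)
F = V + t·(Y−V) with t = 5/9, so VF:FY = 5/9:4/9

VF:FY = 5/4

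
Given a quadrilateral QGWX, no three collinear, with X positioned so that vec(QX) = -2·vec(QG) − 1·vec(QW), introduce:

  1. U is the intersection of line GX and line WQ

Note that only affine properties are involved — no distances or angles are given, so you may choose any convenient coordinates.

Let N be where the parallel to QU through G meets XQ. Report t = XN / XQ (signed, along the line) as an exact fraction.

t = 3/2

Work in coordinates with Q = (0, 0), G = (1, 0), W = (0, 1), X = (-2, -1).
1. U is the intersection of line GX and line WQ ⇒ U = (0, -1/3)
through G parallel to QU: direction (0, -1/3); meets XQ at N = (1, 1/2)
N = X + t·(Q−X) with t = 3/2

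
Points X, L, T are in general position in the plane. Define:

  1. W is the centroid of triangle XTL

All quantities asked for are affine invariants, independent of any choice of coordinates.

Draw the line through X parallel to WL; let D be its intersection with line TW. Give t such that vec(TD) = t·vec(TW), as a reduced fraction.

t = 2

Work in coordinates with X = (0, 0), L = (1, 0), T = (0, 1).
1. W is the centroid of triangle XTL ⇒ W = (1/3, 1/3)
through X parallel to WL: direction (2/3, -1/3); meets TW at D = (2/3, -1/3)
D = T + t·(W−T) with t = 2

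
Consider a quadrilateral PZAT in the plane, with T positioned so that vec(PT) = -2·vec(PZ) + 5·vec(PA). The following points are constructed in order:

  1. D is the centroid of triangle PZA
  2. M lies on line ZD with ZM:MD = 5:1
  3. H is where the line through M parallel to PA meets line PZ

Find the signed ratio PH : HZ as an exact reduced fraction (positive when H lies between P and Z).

PH:HZ = 4/5

Choose coordinates P = (0, 0), Z = (1, 0), A = (0, 1), T = (-2, 5).
1. D is the centroid of triangle PZA ⇒ D = (1/3, 1/3)
2. M lies on line ZD with ZM:MD = 5:1 ⇒ M = (4/9, 5/18)
3. H is where the line through M parallel to PA meets line PZ ⇒ H = (4/9, 0)
H = P + t·(Z−P) with t = 4/9, so PH:HZ = t:(1−t) = 4/9:5/9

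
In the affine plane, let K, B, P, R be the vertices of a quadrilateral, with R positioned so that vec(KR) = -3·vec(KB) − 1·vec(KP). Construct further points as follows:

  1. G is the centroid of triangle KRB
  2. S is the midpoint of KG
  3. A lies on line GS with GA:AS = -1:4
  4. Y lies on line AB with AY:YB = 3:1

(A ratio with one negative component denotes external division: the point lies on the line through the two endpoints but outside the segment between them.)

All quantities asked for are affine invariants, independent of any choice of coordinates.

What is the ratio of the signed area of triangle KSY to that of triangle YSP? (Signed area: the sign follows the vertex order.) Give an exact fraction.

Choose coordinates K = (0, 0), B = (1, 0), P = (0, 1), R = (-3, -1).
1. G is the centroid of triangle KRB ⇒ G = (-2/3, -1/3)
2. S is the midpoint of KG ⇒ S = (-1/3, -1/6)
3. A lies on line GS with GA:AS = -1:4 ⇒ A = (-7/9, -7/18)
4. Y lies on line AB with AY:YB = 3:1 ⇒ Y = (5/9, -7/72)
2·[KSY] = 1/8, 2·[YSP] = -73/72
[KSY]:[YSP] = 1/8:-73/72 = -9/73

[KSY]:[YSP] = -9/73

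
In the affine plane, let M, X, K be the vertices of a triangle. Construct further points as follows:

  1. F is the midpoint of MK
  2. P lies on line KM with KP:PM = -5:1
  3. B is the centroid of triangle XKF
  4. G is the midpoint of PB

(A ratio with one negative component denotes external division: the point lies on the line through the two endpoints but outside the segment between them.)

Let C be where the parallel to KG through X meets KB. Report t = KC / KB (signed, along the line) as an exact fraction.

Work in coordinates with M = (0, 0), X = (1, 0), K = (0, 1).
1. F is the midpoint of MK ⇒ F = (0, 1/2)
2. P lies on line KM with KP:PM = -5:1 ⇒ P = (0, -1/4)
3. B is the centroid of triangle XKF ⇒ B = (1/3, 1/2)
4. G is the midpoint of PB ⇒ G = (1/6, 1/8)
through X parallel to KG: direction (1/6, -7/8); meets KB at C = (17/15, -7/10)
C = K + t·(B−K) with t = 17/5

t = 17/5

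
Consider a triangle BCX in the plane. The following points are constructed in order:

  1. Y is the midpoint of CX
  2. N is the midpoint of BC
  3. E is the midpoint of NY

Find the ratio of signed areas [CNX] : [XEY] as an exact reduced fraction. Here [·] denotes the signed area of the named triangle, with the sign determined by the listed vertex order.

[CNX]:[XEY] = -4

Set B = (0, 0), C = (1, 0), X = (0, 1); any affine frame gives the same invariant.
1. Y is the midpoint of CX ⇒ Y = (1/2, 1/2)
2. N is the midpoint of BC ⇒ N = (1/2, 0)
3. E is the midpoint of NY ⇒ E = (1/2, 1/4)
2·[CNX] = -1/2, 2·[XEY] = 1/8
[CNX]:[XEY] = -1/2:1/8 = -4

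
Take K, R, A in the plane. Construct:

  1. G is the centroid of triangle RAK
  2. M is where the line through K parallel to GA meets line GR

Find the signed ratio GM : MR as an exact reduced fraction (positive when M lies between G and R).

GM:MR = -1/2

Set K = (0, 0), R = (1, 0), A = (0, 1); any affine frame gives the same invariant.
1. G is the centroid of triangle RAK ⇒ G = (1/3, 1/3)
2. M is where the line through K parallel to GA meets line GR ⇒ M = (-1/3, 2/3)
M = G + t·(R−G) with t = -1, so GM:MR = t:(1−t) = -1:2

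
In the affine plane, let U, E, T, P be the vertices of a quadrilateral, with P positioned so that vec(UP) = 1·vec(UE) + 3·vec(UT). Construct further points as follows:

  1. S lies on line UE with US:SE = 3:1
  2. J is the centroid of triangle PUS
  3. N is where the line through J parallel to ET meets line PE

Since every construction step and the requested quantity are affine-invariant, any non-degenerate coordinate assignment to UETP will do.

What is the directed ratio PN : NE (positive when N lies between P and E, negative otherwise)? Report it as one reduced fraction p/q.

PN:NE = 29/7

Assign U = (0, 0), E = (1, 0), T = (0, 1), P = (1, 3) — the answer is frame-independent, so this choice is without loss of generality.
1. S lies on line UE with US:SE = 3:1 ⇒ S = (3/4, 0)
2. J is the centroid of triangle PUS ⇒ J = (7/12, 1)
3. N is where the line through J parallel to ET meets line PE ⇒ N = (1, 7/12)
N = P + t·(E−P) with t = 29/36, so PN:NE = t:(1−t) = 29/36:7/36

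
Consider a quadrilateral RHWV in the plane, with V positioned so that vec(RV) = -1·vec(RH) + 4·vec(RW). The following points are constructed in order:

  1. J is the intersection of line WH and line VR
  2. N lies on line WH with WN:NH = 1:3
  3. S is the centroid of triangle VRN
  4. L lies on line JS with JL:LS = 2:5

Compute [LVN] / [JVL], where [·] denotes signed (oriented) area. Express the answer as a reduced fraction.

[LVN]:[JVL] = 9

Assign R = (0, 0), H = (1, 0), W = (0, 1), V = (-1, 4) — the answer is frame-independent, so this choice is without loss of generality.
1. J is the intersection of line WH and line VR ⇒ J = (-1/3, 4/3)
2. N lies on line WH with WN:NH = 1:3 ⇒ N = (1/4, 3/4)
3. S is the centroid of triangle VRN ⇒ S = (-1/4, 19/12)
4. L lies on line JS with JL:LS = 2:5 ⇒ L = (-13/42, 59/42)
2·[LVN] = -1, 2·[JVL] = -1/9
[LVN]:[JVL] = -1:-1/9 = 9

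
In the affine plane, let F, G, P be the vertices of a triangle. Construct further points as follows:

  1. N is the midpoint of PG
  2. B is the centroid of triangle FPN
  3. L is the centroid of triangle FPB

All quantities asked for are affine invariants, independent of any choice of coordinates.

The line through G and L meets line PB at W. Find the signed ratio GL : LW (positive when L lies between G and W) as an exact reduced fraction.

GL:LW = -7

Set F = (0, 0), G = (1, 0), P = (0, 1); any affine frame gives the same invariant.
1. N is the midpoint of PG ⇒ N = (1/2, 1/2)
2. B is the centroid of triangle FPN ⇒ B = (1/6, 1/2)
3. L is the centroid of triangle FPB ⇒ L = (1/18, 1/2)
line GL meets PB at W = (4/21, 3/7)
L = G + t·(W−G) with t = 7/6, so GL:LW = 7/6:-1/6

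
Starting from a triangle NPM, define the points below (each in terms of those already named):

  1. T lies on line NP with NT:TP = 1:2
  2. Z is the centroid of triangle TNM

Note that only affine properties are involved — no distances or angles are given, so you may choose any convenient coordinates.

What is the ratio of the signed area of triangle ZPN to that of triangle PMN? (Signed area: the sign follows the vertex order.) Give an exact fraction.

Work in coordinates with N = (0, 0), P = (1, 0), M = (0, 1).
1. T lies on line NP with NT:TP = 1:2 ⇒ T = (1/3, 0)
2. Z is the centroid of triangle TNM ⇒ Z = (1/9, 1/3)
2·[ZPN] = -1/3, 2·[PMN] = 1
[ZPN]:[PMN] = -1/3:1 = -1/3

[ZPN]:[PMN] = -1/3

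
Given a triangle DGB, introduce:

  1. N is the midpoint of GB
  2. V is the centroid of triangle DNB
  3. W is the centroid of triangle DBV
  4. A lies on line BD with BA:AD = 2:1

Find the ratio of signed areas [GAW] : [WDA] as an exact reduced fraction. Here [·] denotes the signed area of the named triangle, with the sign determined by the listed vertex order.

[GAW]:[WDA] = 10

Work in coordinates with D = (0, 0), G = (1, 0), B = (0, 1).
1. N is the midpoint of GB ⇒ N = (1/2, 1/2)
2. V is the centroid of triangle DNB ⇒ V = (1/6, 1/2)
3. W is the centroid of triangle DBV ⇒ W = (1/18, 1/2)
4. A lies on line BD with BA:AD = 2:1 ⇒ A = (0, 1/3)
2·[GAW] = -5/27, 2·[WDA] = -1/54
[GAW]:[WDA] = -5/27:-1/54 = 10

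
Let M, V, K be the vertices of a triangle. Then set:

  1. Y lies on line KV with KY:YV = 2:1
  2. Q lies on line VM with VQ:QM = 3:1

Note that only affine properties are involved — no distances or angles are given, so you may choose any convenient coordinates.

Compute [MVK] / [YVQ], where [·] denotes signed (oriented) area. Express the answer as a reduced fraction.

Work in coordinates with M = (0, 0), V = (1, 0), K = (0, 1).
1. Y lies on line KV with KY:YV = 2:1 ⇒ Y = (2/3, 1/3)
2. Q lies on line VM with VQ:QM = 3:1 ⇒ Q = (1/4, 0)
2·[MVK] = 1, 2·[YVQ] = -1/4
[MVK]:[YVQ] = 1:-1/4 = -4

[MVK]:[YVQ] = -4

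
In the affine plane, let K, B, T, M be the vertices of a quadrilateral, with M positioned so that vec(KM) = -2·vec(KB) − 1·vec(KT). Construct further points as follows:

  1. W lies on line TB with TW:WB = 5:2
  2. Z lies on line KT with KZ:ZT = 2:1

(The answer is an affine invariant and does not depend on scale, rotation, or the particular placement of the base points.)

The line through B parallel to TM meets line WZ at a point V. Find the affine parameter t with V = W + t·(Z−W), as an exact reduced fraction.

t = -12/23

Work in coordinates with K = (0, 0), B = (1, 0), T = (0, 1), M = (-2, -1).
1. W lies on line TB with TW:WB = 5:2 ⇒ W = (5/7, 2/7)
2. Z lies on line KT with KZ:ZT = 2:1 ⇒ Z = (0, 2/3)
through B parallel to TM: direction (-2, -2); meets WZ at V = (25/23, 2/23)
V = W + t·(Z−W) with t = -12/23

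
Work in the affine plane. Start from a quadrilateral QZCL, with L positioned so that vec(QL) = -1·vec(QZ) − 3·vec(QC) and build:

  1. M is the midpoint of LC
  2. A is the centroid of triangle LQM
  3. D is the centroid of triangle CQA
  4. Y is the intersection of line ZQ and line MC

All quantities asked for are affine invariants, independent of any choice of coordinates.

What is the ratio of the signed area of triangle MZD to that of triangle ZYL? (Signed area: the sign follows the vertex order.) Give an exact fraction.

Set Q = (0, 0), Z = (1, 0), C = (0, 1), L = (-1, -3); any affine frame gives the same invariant.
1. M is the midpoint of LC ⇒ M = (-1/2, -1)
2. A is the centroid of triangle LQM ⇒ A = (-1/2, -4/3)
3. D is the centroid of triangle CQA ⇒ D = (-1/6, -1/9)
4. Y is the intersection of line ZQ and line MC ⇒ Y = (-1/4, 0)
2·[MZD] = 1, 2·[ZYL] = 15/4
[MZD]:[ZYL] = 1:15/4 = 4/15

[MZD]:[ZYL] = 4/15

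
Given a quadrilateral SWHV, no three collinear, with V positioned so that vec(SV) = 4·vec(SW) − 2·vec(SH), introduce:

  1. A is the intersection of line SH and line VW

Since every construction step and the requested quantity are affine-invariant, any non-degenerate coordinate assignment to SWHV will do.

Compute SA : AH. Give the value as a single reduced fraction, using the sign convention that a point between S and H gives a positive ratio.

Set S = (0, 0), W = (1, 0), H = (0, 1), V = (4, -2); any affine frame gives the same invariant.
1. A is the intersection of line SH and line VW ⇒ A = (0, 2/3)
A = S + t·(H−S) with t = 2/3, so SA:AH = t:(1−t) = 2/3:1/3

SA:AH = 2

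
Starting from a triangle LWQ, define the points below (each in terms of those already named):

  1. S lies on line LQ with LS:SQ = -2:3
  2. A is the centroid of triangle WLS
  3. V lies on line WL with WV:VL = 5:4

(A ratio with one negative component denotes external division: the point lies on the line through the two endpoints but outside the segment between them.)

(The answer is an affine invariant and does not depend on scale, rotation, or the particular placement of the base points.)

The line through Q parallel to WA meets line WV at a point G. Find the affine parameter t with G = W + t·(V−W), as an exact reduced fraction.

Choose coordinates L = (0, 0), W = (1, 0), Q = (0, 1).
1. S lies on line LQ with LS:SQ = -2:3 ⇒ S = (0, -2)
2. A is the centroid of triangle WLS ⇒ A = (1/3, -2/3)
3. V lies on line WL with WV:VL = 5:4 ⇒ V = (4/9, 0)
through Q parallel to WA: direction (-2/3, -2/3); meets WV at G = (-1, 0)
G = W + t·(V−W) with t = 18/5

t = 18/5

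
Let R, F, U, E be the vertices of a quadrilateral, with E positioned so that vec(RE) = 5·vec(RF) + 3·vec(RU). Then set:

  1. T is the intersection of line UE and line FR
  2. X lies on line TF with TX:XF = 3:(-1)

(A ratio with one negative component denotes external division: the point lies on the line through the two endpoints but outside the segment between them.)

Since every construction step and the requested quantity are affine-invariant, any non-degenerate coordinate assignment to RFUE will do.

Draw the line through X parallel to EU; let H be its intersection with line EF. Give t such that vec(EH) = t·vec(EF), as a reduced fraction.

t = 3/2

Work in coordinates with R = (0, 0), F = (1, 0), U = (0, 1), E = (5, 3).
1. T is the intersection of line UE and line FR ⇒ T = (-5/2, 0)
2. X lies on line TF with TX:XF = 3:(-1) ⇒ X = (11/4, 0)
through X parallel to EU: direction (-5, -2); meets EF at H = (-1, -3/2)
H = E + t·(F−E) with t = 3/2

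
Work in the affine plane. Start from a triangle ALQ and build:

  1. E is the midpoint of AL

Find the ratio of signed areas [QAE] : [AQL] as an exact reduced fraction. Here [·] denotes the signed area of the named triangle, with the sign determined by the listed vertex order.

[QAE]:[AQL] = -1/2

Work in coordinates with A = (0, 0), L = (1, 0), Q = (0, 1).
1. E is the midpoint of AL ⇒ E = (1/2, 0)
2·[QAE] = 1/2, 2·[AQL] = -1
[QAE]:[AQL] = 1/2:-1 = -1/2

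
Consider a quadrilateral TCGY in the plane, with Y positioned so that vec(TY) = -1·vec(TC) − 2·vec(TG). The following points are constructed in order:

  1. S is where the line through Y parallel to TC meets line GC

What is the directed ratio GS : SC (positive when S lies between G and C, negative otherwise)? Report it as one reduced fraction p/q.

GS:SC = -3/2

Set T = (0, 0), C = (1, 0), G = (0, 1), Y = (-1, -2); any affine frame gives the same invariant.
1. S is where the line through Y parallel to TC meets line GC ⇒ S = (3, -2)
S = G + t·(C−G) with t = 3, so GS:SC = t:(1−t) = 3:-2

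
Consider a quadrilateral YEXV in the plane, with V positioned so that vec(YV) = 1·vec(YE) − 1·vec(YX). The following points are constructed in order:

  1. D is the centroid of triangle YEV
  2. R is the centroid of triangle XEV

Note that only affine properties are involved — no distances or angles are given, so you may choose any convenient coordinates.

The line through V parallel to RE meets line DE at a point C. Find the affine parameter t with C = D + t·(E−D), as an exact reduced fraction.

t = -2

Work in coordinates with Y = (0, 0), E = (1, 0), X = (0, 1), V = (1, -1).
1. D is the centroid of triangle YEV ⇒ D = (2/3, -1/3)
2. R is the centroid of triangle XEV ⇒ R = (2/3, 0)
through V parallel to RE: direction (1/3, 0); meets DE at C = (0, -1)
C = D + t·(E−D) with t = -2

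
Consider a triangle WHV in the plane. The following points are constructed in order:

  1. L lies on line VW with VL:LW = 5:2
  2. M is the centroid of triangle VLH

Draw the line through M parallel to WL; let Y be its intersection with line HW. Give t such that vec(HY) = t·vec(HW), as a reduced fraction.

t = 2/3

Choose coordinates W = (0, 0), H = (1, 0), V = (0, 1).
1. L lies on line VW with VL:LW = 5:2 ⇒ L = (0, 2/7)
2. M is the centroid of triangle VLH ⇒ M = (1/3, 3/7)
through M parallel to WL: direction (0, 2/7); meets HW at Y = (1/3, 0)
Y = H + t·(W−H) with t = 2/3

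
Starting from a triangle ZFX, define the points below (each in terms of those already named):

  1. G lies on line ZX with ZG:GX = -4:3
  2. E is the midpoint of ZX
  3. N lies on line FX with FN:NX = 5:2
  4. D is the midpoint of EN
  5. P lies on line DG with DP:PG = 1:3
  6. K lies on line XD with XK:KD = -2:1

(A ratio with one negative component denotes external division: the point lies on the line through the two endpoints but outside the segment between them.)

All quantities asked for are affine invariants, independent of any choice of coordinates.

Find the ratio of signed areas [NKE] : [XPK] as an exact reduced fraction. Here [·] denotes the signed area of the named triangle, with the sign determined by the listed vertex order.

Assign Z = (0, 0), F = (1, 0), X = (0, 1) — the answer is frame-independent, so this choice is without loss of generality.
1. G lies on line ZX with ZG:GX = -4:3 ⇒ G = (0, 4)
2. E is the midpoint of ZX ⇒ E = (0, 1/2)
3. N lies on line FX with FN:NX = 5:2 ⇒ N = (2/7, 5/7)
4. D is the midpoint of EN ⇒ D = (1/7, 17/28)
5. P lies on line DG with DP:PG = 1:3 ⇒ P = (3/28, 163/112)
6. K lies on line XD with XK:KD = -2:1 ⇒ K = (2/7, 3/14)
2·[NKE] = -1/7, 2·[XPK] = -3/14
[NKE]:[XPK] = -1/7:-3/14 = 2/3

[NKE]:[XPK] = 2/3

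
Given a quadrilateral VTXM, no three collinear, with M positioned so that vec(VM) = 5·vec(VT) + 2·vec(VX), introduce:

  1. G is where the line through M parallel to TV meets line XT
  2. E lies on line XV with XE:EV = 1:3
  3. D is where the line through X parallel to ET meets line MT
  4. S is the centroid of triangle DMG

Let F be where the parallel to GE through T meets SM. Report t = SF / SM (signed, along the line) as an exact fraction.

Work in coordinates with V = (0, 0), T = (1, 0), X = (0, 1), M = (5, 2).
1. G is where the line through M parallel to TV meets line XT ⇒ G = (-1, 2)
2. E lies on line XV with XE:EV = 1:3 ⇒ E = (0, 3/4)
3. D is where the line through X parallel to ET meets line MT ⇒ D = (6/5, 1/10)
4. S is the centroid of triangle DMG ⇒ S = (26/15, 41/30)
through T parallel to GE: direction (1, -5/4); meets SM at F = (43/283, 300/283)
F = S + t·(M−S) with t = -137/283

t = -137/283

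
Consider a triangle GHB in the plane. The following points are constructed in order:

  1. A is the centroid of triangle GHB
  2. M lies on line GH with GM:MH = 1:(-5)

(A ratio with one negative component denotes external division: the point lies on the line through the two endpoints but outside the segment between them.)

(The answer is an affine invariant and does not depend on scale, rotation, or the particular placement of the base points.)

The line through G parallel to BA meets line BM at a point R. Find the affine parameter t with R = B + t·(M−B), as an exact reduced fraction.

t = 2/3

Choose coordinates G = (0, 0), H = (1, 0), B = (0, 1).
1. A is the centroid of triangle GHB ⇒ A = (1/3, 1/3)
2. M lies on line GH with GM:MH = 1:(-5) ⇒ M = (-1/4, 0)
through G parallel to BA: direction (1/3, -2/3); meets BM at R = (-1/6, 1/3)
R = B + t·(M−B) with t = 2/3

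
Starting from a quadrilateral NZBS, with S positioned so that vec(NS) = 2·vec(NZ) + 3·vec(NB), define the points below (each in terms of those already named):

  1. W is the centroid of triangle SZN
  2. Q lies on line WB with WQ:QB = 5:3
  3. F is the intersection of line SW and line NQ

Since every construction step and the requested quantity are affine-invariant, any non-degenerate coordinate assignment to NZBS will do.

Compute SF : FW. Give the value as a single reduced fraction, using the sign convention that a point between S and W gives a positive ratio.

Assign N = (0, 0), Z = (1, 0), B = (0, 1), S = (2, 3) — the answer is frame-independent, so this choice is without loss of generality.
1. W is the centroid of triangle SZN ⇒ W = (1, 1)
2. Q lies on line WB with WQ:QB = 5:3 ⇒ Q = (3/8, 1)
3. F is the intersection of line SW and line NQ ⇒ F = (-3/2, -4)
F = S + t·(W−S) with t = 7/2, so SF:FW = t:(1−t) = 7/2:-5/2

SF:FW = -7/5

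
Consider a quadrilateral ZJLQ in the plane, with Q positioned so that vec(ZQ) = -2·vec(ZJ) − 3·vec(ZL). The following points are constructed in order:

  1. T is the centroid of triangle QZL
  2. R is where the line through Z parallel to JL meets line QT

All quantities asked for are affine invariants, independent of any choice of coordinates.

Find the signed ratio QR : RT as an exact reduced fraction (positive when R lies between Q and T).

QR:RT = -15/4

Work in coordinates with Z = (0, 0), J = (1, 0), L = (0, 1), Q = (-2, -3).
1. T is the centroid of triangle QZL ⇒ T = (-2/3, -2/3)
2. R is where the line through Z parallel to JL meets line QT ⇒ R = (-2/11, 2/11)
R = Q + t·(T−Q) with t = 15/11, so QR:RT = t:(1−t) = 15/11:-4/11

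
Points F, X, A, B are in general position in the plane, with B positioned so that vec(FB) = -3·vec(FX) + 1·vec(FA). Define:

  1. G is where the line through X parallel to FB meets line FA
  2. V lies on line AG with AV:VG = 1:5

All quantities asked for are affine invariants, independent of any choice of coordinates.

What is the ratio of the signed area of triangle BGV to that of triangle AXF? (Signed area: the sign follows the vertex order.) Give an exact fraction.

[BGV]:[AXF] = -5/3

Set F = (0, 0), X = (1, 0), A = (0, 1), B = (-3, 1); any affine frame gives the same invariant.
1. G is where the line through X parallel to FB meets line FA ⇒ G = (0, 1/3)
2. V lies on line AG with AV:VG = 1:5 ⇒ V = (0, 8/9)
2·[BGV] = 5/3, 2·[AXF] = -1
[BGV]:[AXF] = 5/3:-1 = -5/3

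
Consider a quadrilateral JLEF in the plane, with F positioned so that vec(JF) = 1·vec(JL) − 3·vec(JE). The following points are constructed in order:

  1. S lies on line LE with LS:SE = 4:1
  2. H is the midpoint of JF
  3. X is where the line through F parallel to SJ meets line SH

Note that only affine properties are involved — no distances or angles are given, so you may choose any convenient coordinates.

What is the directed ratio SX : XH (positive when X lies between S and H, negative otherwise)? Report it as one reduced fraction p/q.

Choose coordinates J = (0, 0), L = (1, 0), E = (0, 1), F = (1, -3).
1. S lies on line LE with LS:SE = 4:1 ⇒ S = (1/5, 4/5)
2. H is the midpoint of JF ⇒ H = (1/2, -3/2)
3. X is where the line through F parallel to SJ meets line SH ⇒ X = (4/5, -19/5)
X = S + t·(H−S) with t = 2, so SX:XH = t:(1−t) = 2:-1

SX:XH = -2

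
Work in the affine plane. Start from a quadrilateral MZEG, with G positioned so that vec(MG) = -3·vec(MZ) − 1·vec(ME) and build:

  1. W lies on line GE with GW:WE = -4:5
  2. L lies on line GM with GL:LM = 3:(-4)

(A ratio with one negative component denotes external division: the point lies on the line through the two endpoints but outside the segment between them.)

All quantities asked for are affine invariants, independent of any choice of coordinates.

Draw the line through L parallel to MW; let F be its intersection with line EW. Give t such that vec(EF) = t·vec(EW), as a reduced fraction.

Set M = (0, 0), Z = (1, 0), E = (0, 1), G = (-3, -1); any affine frame gives the same invariant.
1. W lies on line GE with GW:WE = -4:5 ⇒ W = (-15, -9)
2. L lies on line GM with GL:LM = 3:(-4) ⇒ L = (-12, -4)
through L parallel to MW: direction (-15, -9); meets EW at F = (33, 23)
F = E + t·(W−E) with t = -11/5

t = -11/5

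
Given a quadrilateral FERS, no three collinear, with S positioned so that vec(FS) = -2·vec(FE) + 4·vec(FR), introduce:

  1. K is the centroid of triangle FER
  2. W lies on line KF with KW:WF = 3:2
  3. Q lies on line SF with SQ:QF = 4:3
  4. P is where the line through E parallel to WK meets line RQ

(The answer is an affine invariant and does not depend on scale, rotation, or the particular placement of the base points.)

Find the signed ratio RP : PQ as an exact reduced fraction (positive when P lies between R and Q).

Set F = (0, 0), E = (1, 0), R = (0, 1), S = (-2, 4); any affine frame gives the same invariant.
1. K is the centroid of triangle FER ⇒ K = (1/3, 1/3)
2. W lies on line KF with KW:WF = 3:2 ⇒ W = (2/15, 2/15)
3. Q lies on line SF with SQ:QF = 4:3 ⇒ Q = (-6/7, 12/7)
4. P is where the line through E parallel to WK meets line RQ ⇒ P = (12/11, 1/11)
P = R + t·(Q−R) with t = -14/11, so RP:PQ = t:(1−t) = -14/11:25/11

RP:PQ = -14/25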